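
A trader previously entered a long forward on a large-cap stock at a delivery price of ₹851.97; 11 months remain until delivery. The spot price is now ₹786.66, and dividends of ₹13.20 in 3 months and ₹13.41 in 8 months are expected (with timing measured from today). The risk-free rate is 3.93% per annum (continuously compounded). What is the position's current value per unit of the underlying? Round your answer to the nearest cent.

-₹61.30

PV(remaining dividends) I = 13.20·e^(−0.0393·3/12) + 13.41·e^(−0.0393·8/12) = 26.1342
Current forward F = (S − I)·e^(rT) = (786.66 − 26.1342)·e^(0.0393·11/12) = 760.5258 × 1.036682 = 788.4234
Value (long) = (F − K)·e^(−rT) = (788.4234 − 851.97) × 0.964616 = -61.2981
Value = -₹61.30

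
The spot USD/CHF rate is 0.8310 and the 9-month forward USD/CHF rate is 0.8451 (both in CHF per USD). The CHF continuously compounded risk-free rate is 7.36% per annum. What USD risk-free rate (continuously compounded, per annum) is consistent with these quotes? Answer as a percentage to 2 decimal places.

F = S·e^((r_CHF − r_USD)T) ⇒ r_USD = r_CHF − ln(F/S)/T
ln(0.8451/0.8310) = 0.016825; /(9/12) = 0.022433
r_USD = 0.0736 − 0.022433 = 0.051167
r_USD = 5.12%

5.12%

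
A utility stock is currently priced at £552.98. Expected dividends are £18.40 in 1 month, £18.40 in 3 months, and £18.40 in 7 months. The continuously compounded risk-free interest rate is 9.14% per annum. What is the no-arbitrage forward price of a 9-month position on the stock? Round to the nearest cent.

PV(dividends) I = 18.40·e^(−0.0914·1/12) + 18.40·e^(−0.0914·3/12) + 18.40·e^(−0.0914·7/12)
I = 18.2604 + 17.9843 + 17.4447 = 53.6894
F = (S − I)·e^(rT) = (552.98 − 53.6894) · e^(0.0914·9/12)
= 499.2906 · e^0.068550 = 499.2906 × 1.070954 = £534.72

£534.72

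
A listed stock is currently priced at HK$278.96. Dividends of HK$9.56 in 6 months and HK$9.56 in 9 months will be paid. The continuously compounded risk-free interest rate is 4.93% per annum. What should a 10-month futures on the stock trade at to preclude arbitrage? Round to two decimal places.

PV(dividends) I = 9.56·e^(−0.0493·6/12) + 9.56·e^(−0.0493·9/12)
I = 9.3272 + 9.2130 = 18.5402
F = (S − I)·e^(rT) = (278.96 − 18.5402) · e^(0.0493·10/12)
= 260.4198 · e^0.041083 = 260.4198 × 1.041939 = HK$271.34

HK$271.34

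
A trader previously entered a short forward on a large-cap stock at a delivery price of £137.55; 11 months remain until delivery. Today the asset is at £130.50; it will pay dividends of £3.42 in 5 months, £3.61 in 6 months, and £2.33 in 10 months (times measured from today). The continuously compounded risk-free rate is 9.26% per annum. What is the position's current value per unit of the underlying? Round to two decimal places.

£4.75

PV(remaining dividends) I = 3.42·e^(−0.0926·5/12) + 3.61·e^(−0.0926·6/12) + 2.33·e^(−0.0926·10/12) = 8.8942
Current forward F = (S − I)·e^(rT) = (130.50 − 8.8942)·e^(0.0926·11/12) = 121.6058 × 1.088590 = 132.3789
Value (long) = (F − K)·e^(−rT) = (132.3789 − 137.55) × 0.918619 = -4.7503
Short position value = −(long value) = £4.75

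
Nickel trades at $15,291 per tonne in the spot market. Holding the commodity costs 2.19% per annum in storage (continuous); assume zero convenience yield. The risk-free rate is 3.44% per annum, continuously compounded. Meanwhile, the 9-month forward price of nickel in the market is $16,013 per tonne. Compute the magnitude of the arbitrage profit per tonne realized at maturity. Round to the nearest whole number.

$63 per tonne

Fair forward: F* = S·e^(carry·T), with carry = (r + u) = 0.0344 + 0.0219 = 0.0563
F* = 15291 · e^(0.0563 × 9/12) = 15291 · e^0.042225 = 15291 × 1.043129 = $15950.4855
Market $16013 > fair $15950.4855: forward overpriced → cash-and-carry (buy spot, short the forward).
At maturity, profit = |F_mkt − F*| = |16013 − 15950.4855| = $63 per tonne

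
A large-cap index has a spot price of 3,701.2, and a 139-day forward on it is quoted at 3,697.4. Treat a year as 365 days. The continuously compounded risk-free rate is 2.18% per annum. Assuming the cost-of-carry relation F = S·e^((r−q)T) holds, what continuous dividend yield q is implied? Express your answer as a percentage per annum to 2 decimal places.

2.45%

From F = S·e^((r−q)T): (r − q) = ln(F/S)/T
ln(3697.4/3701.2) = ln(0.998973) = -0.001028
(r − q) = -0.001028 / (139/365) = -0.002699
q = r − ln(F/S)/T = 0.0218 + 0.002699 = 0.024499
q = 2.45%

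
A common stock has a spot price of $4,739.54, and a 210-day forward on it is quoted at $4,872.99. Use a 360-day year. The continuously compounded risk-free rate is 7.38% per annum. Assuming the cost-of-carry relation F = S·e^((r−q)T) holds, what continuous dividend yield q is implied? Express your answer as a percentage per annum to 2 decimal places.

2.62%

From F = S·e^((r−q)T): (r − q) = ln(F/S)/T
ln(4872.99/4739.54) = ln(1.028157) = 0.027768
(r − q) = 0.027768 / (210/360) = 0.047602
q = r − ln(F/S)/T = 0.0738 − 0.047602 = 0.026198
q = 2.62%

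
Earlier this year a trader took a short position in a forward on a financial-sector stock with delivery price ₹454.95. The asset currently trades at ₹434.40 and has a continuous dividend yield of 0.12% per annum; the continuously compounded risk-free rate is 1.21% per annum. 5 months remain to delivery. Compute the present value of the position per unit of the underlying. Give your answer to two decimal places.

Current fair forward for the remaining 5 months: F = S·e^((r − q)·T), (r − q) = 0.0121 − 0.0012 = 0.0109
F = 434.40 · e^(0.0109 × 5/12) = 434.40 × 1.004552 = 436.3774
Value of long forward = (F − K)·e^(−rT) = (436.3774 − 454.95) · e^(−0.0121·5/12)
= -18.5726 × 0.994971 = -18.48
Short position value = −(long value) = ₹18.48

₹18.48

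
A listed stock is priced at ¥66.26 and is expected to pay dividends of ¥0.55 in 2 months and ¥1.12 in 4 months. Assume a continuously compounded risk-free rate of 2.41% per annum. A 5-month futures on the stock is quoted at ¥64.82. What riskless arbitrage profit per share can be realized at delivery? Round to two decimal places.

¥0.43 per share

PV(dividends) I = 0.55·e^(−0.0241·2/12) + 1.12·e^(−0.0241·4/12) = 1.6588
Fair futures F* = (S − I)·e^(rT) = (66.26 − 1.6588)·e^0.010042 = 64.6012 × 1.010093 = 65.2532
Market ¥64.82 < fair 65.2532: forward underpriced → reverse cash-and-carry (short the stock, invest proceeds at r, pay the dividends, go long the forward).
Profit at T = |F_mkt − F*| = |64.82 − 65.2532| = ¥0.43 per share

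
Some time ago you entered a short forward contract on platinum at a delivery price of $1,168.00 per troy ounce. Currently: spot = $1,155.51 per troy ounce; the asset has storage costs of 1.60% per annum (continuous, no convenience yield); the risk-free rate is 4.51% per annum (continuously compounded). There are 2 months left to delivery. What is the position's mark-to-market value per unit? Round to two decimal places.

$0.66 per troy ounce

Current fair forward for the remaining 2 months: F = S·e^((r + u)·T), (r + u) = 0.0451 + 0.0160 = 0.0611
F = 1155.51 · e^(0.0611 × 2/12) = 1155.51 × 1.01023536 = 1167.3371
Value of long forward = (F − K)·e^(−rT) = (1167.3371 − 1168.00) · e^(−0.0451·2/12)
= -0.6629 × 0.99251151 = -0.66
Short position value = −(long value) = $0.66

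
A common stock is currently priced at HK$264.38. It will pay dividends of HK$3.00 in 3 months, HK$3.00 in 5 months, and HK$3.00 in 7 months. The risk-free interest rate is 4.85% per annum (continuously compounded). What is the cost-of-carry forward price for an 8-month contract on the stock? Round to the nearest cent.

PV(dividends) I = 3.00·e^(−0.0485·3/12) + 3.00·e^(−0.0485·5/12) + 3.00·e^(−0.0485·7/12)
I = 2.9638 + 2.9400 + 2.9163 = 8.8201
F = (S − I)·e^(rT) = (264.38 − 8.8201) · e^(0.0485·8/12)
= 255.5599 · e^0.032333 = 255.5599 × 1.032861 = HK$263.96

HK$263.96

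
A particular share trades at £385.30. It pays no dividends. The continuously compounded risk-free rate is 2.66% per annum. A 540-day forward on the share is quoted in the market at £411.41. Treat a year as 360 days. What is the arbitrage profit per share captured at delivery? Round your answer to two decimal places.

£10.43 per share

Fair forward: F* = S·e^(carry·T), with carry = r = 0.0266
F* = 385.30 · e^(0.0266 × 540/360) = 385.30 · e^0.039900 = 385.30 × 1.040707 = £400.9844
Market £411.41 > fair £400.9844: forward overpriced → cash-and-carry (buy spot, short the forward).
At maturity, profit = |F_mkt − F*| = |411.41 − 400.9844| = £10.43 per share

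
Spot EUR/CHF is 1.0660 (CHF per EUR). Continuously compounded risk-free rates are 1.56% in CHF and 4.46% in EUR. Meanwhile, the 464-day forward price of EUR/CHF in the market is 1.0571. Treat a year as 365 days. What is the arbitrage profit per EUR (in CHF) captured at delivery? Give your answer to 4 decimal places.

0.0297 per EUR (in CHF)

Fair forward: F* = S·e^(carry·T), with carry = (r_CHF − r_EUR) = 0.0156 − 0.0446 = -0.0290
F* = 1.0660 · e^(-0.0290 × 464/365) = 1.0660 · e^-0.036866 = 1.0660 × 0.963805 = 1.0274
Market 1.0571 > fair 1.0274: forward overpriced → cash-and-carry (buy spot, short the forward).
At maturity, profit = |F_mkt − F*| = |1.0571 − 1.0274| = 0.0297 per EUR (in CHF)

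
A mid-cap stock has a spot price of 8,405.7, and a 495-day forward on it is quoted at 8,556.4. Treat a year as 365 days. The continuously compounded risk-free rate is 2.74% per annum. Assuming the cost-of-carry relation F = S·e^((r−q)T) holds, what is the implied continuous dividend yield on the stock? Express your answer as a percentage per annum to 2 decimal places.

1.43%

From F = S·e^((r−q)T): (r − q) = ln(F/S)/T
ln(8556.4/8405.7) = ln(1.017928) = 0.017769
(r − q) = 0.017769 / (495/365) = 0.013102
q = r − ln(F/S)/T = 0.0274 − 0.013102 = 0.014298
q = 1.43%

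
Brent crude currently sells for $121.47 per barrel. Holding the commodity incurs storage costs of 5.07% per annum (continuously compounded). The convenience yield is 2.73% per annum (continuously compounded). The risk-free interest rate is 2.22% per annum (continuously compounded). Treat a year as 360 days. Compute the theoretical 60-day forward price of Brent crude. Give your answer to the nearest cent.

Net carry = r + u − y = 0.0222 + 0.0507 − 0.0273 = 0.0456
F = S·e^((r+u−y)T) = 121.47 · e^(0.0456 × 60/360) = 121.47 · e^0.007600
= 121.47 × 1.007629 = $122.40 per barrel

$122.40 per barrel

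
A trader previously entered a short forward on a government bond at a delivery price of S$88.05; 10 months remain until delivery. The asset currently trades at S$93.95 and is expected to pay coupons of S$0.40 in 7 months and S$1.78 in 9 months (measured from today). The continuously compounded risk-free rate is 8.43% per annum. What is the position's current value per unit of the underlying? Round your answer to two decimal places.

-S$9.82

PV(remaining coupons) I = 0.40·e^(−0.0843·7/12) + 1.78·e^(−0.0843·9/12) = 2.0517
Current forward F = (S − I)·e^(rT) = (93.95 − 2.0517)·e^(0.0843·10/12) = 91.8983 × 1.072776 = 98.5863
Value (long) = (F − K)·e^(−rT) = (98.5863 − 88.05) × 0.932161 = 9.8215
Short position value = −(long value) = -S$9.82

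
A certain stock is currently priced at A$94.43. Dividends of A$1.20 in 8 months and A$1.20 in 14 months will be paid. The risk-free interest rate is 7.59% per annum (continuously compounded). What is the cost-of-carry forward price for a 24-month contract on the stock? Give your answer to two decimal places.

PV(dividends) I = 1.20·e^(−0.0759·8/12) + 1.20·e^(−0.0759·14/12)
I = 1.1408 + 1.0983 = 2.2391
F = (S − I)·e^(rT) = (94.43 − 2.2391) · e^(0.0759·24/12)
= 92.1909 · e^0.151800 = 92.1909 × 1.163927 = A$107.30

A$107.30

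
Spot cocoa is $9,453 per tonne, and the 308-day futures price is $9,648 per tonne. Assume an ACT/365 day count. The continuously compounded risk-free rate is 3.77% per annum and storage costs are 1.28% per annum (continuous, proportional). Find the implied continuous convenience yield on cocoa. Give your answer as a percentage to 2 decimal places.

2.63%

F = S·e^((r+u−y)T) ⇒ (r+u−y) = ln(F/S)/T
ln(9648/9453) = 0.020418; /T ⇒ 0.024197
y = r + u − ln(F/S)/T = 0.0377 + 0.0128 − 0.024197 = 0.026303
y = 2.63%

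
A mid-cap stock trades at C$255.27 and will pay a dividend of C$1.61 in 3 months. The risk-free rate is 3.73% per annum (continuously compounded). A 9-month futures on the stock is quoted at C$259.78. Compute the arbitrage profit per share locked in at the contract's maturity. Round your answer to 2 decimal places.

PV(dividends) I = 1.61·e^(−0.0373·3/12) = 1.5951
Fair futures F* = (S − I)·e^(rT) = (255.27 − 1.5951)·e^0.027975 = 253.6749 × 1.028370 = 260.8717
Market C$259.78 < fair 260.8717: forward underpriced → reverse cash-and-carry (short the stock, invest proceeds at r, pay the dividends, go long the forward).
Profit at T = |F_mkt − F*| = |259.78 − 260.8717| = C$1.09 per share

C$1.09 per share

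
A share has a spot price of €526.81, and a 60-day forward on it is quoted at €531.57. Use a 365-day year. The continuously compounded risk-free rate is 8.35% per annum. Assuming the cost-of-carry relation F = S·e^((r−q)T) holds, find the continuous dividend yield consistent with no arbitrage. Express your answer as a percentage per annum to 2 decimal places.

From F = S·e^((r−q)T): (r − q) = ln(F/S)/T
ln(531.57/526.81) = ln(1.009036) = 0.008995
(r − q) = 0.008995 / (60/365) = 0.054720
q = r − ln(F/S)/T = 0.0835 − 0.054720 = 0.028780
q = 2.88%

2.88%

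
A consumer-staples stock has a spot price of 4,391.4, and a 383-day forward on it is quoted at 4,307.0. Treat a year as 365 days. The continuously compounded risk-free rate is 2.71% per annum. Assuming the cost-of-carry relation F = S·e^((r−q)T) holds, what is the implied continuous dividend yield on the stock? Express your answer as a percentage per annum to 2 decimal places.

From F = S·e^((r−q)T): (r − q) = ln(F/S)/T
ln(4307.0/4391.4) = ln(0.980781) = -0.019406
(r − q) = -0.019406 / (383/365) = -0.018494
q = r − ln(F/S)/T = 0.0271 + 0.018494 = 0.045594
q = 4.56%

4.56%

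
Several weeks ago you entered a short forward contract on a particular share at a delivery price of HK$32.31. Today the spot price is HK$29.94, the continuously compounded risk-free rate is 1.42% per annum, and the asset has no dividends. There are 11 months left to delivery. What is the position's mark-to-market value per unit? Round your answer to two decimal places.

Current fair forward for the remaining 11 months: F = S·e^(r·T), r = 0.0142
F = 29.94 · e^(0.0142 × 11/12) = 29.94 × 1.013102 = 30.3323
Value of long forward = (F − K)·e^(−rT) = (30.3323 − 32.31) · e^(−0.0142·11/12)
= -1.9777 × 0.987068 = -1.95
Short position value = −(long value) = HK$1.95

HK$1.95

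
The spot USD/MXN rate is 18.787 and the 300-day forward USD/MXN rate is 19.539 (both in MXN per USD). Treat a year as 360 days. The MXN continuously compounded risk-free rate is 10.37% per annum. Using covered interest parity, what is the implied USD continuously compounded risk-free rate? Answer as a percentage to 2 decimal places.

F = S·e^((r_MXN − r_USD)T) ⇒ r_USD = r_MXN − ln(F/S)/T
ln(19.539/18.787) = 0.039247; /(300/360) = 0.047096
r_USD = 0.1037 − 0.047096 = 0.056604
r_USD = 5.66%

5.66%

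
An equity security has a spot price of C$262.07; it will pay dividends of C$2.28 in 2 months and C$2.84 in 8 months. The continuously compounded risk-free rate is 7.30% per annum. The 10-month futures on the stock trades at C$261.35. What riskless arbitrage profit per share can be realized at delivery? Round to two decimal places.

PV(dividends) I = 2.28·e^(−0.0730·2/12) + 2.84·e^(−0.0730·8/12) = 4.9575
Fair futures F* = (S − I)·e^(rT) = (262.07 − 4.9575)·e^0.060833 = 257.1125 × 1.062721 = 273.2389
Market C$261.35 < fair 273.2389: forward underpriced → reverse cash-and-carry (short the stock, invest proceeds at r, pay the dividends, go long the forward).
Profit at T = |F_mkt − F*| = |261.35 − 273.2389| = C$11.89 per share

C$11.89 per share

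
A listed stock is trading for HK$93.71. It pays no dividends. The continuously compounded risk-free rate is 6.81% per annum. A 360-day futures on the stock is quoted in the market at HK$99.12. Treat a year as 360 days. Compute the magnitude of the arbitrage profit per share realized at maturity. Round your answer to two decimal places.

HK$1.19 per share

Fair futures: F* = S·e^(carry·T), with carry = r = 0.0681
F* = 93.71 · e^(0.0681 × 360/360) = 93.71 · e^0.068100 = 93.71 × 1.070472 = HK$100.3139
Market HK$99.12 < fair HK$100.3139: forward underpriced → reverse cash-and-carry (short spot, go long the forward).
At maturity, profit = |F_mkt − F*| = |99.12 − 100.3139| = HK$1.19 per share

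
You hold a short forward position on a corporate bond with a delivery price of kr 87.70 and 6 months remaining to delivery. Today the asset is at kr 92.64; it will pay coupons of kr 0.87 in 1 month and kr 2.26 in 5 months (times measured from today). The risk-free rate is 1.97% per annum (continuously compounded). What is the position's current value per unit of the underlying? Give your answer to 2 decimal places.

-kr 2.69

PV(remaining coupons) I = 0.87·e^(−0.0197·1/12) + 2.26·e^(−0.0197·5/12) = 3.1101
Current forward F = (S − I)·e^(rT) = (92.64 − 3.1101)·e^(0.0197·6/12) = 89.5299 × 1.009899 = 90.4162
Value (long) = (F − K)·e^(−rT) = (90.4162 − 87.70) × 0.990198 = 2.6896
Short position value = −(long value) = -kr 2.69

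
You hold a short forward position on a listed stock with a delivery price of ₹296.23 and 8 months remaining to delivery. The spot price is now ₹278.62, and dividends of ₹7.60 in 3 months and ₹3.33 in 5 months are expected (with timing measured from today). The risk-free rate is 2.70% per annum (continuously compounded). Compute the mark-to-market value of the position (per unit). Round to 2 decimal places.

PV(remaining dividends) I = 7.60·e^(−0.0270·3/12) + 3.33·e^(−0.0270·5/12) = 10.8416
Current forward F = (S − I)·e^(rT) = (278.62 − 10.8416)·e^(0.0270·8/12) = 267.7784 × 1.018163 = 272.6421
Value (long) = (F − K)·e^(−rT) = (272.6421 − 296.23) × 0.982161 = -23.1671
Short position value = −(long value) = ₹23.17

₹23.17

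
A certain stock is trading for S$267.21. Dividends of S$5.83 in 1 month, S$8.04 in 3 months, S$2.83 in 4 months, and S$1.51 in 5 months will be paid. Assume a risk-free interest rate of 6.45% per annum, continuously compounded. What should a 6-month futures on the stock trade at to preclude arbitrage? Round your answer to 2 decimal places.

PV(dividends) I = 5.83·e^(−0.0645·1/12) + 8.04·e^(−0.0645·3/12) + 2.83·e^(−0.0645·4/12) + 1.51·e^(−0.0645·5/12)
I = 5.7987 + 7.9114 + 2.7698 + 1.4700 = 17.9499
F = (S − I)·e^(rT) = (267.21 − 17.9499) · e^(0.0645·6/12)
= 249.2601 · e^0.032250 = 249.2601 × 1.032776 = S$257.43

S$257.43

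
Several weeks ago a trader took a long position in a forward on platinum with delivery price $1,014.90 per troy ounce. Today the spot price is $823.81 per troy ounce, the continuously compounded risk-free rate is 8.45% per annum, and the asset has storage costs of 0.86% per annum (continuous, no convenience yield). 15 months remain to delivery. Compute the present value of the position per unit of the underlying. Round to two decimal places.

-$80.45 per troy ounce

Current fair forward for the remaining 15 months: F = S·e^((r + u)·T), (r + u) = 0.0845 + 0.0086 = 0.0931
F = 823.81 · e^(0.0931 × 15/12) = 823.81 × 1.123417 = 925.4822
Value of long forward = (F − K)·e^(−rT) = (925.4822 − 1014.90) · e^(−0.0845·15/12)
= -89.4178 × 0.899762 = -80.45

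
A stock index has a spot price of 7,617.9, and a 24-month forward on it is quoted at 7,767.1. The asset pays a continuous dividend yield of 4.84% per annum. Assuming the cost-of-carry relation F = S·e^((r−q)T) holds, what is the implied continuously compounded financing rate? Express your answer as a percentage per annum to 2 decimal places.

From F = S·e^((r−q)T): (r − q) = ln(F/S)/T
ln(7767.1/7617.9) = ln(1.019585) = 0.019396
(r − q) = 0.019396 / (24/12) = 0.009698
r = ln(F/S)/T + q = 0.009698 + 0.0484 = 0.058098
r = 5.81%

5.81%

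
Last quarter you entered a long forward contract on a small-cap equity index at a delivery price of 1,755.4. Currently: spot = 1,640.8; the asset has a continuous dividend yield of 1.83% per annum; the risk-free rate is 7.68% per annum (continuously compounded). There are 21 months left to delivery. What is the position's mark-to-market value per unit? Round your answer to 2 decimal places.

54.44

Current fair forward for the remaining 21 months: F = S·e^((r − q)·T), (r − q) = 0.0768 − 0.0183 = 0.0585
F = 1640.8 · e^(0.0585 × 21/12) = 1640.8 × 1.10779882 = 1817.6763
Value of long forward = (F − K)·e^(−rT) = (1817.6763 − 1755.4) · e^(−0.0768·21/12)
= 62.2763 × 0.87424030 = 54.44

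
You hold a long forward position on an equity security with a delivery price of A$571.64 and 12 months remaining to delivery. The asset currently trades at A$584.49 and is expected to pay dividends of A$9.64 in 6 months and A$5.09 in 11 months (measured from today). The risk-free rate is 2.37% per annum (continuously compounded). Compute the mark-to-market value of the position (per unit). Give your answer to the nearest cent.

A$11.73

PV(remaining dividends) I = 9.64·e^(−0.0237·6/12) + 5.09·e^(−0.0237·11/12) = 14.5071
Current forward F = (S − I)·e^(rT) = (584.49 − 14.5071)·e^(0.0237·12/12) = 569.9829 × 1.023983 = 583.6528
Value (long) = (F − K)·e^(−rT) = (583.6528 − 571.64) × 0.976579 = 11.7314
Value = A$11.73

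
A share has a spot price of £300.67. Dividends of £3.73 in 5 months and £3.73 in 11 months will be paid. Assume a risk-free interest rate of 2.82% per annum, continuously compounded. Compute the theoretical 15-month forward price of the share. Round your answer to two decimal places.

£303.87

PV(dividends) I = 3.73·e^(−0.0282·5/12) + 3.73·e^(−0.0282·11/12)
I = 3.6864 + 3.6348 = 7.3212
F = (S − I)·e^(rT) = (300.67 − 7.3212) · e^(0.0282·15/12)
= 293.3488 · e^0.035250 = 293.3488 × 1.035879 = £303.87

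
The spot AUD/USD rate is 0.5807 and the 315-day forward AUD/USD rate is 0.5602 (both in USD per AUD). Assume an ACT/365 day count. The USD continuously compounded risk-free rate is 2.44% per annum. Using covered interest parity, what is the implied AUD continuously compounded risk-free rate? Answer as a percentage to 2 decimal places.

6.60%

F = S·e^((r_USD − r_AUD)T) ⇒ r_AUD = r_USD − ln(F/S)/T
ln(0.5602/0.5807) = -0.035940; /(315/365) = -0.041645
r_AUD = 0.0244 + 0.041645 = 0.066045
r_AUD = 6.60%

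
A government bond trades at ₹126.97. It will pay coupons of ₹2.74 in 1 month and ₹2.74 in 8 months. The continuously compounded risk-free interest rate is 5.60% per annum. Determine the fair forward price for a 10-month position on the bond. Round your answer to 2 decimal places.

PV(coupons) I = 2.74·e^(−0.0560·1/12) + 2.74·e^(−0.0560·8/12)
I = 2.7272 + 2.6396 = 5.3668
F = (S − I)·e^(rT) = (126.97 − 5.3668) · e^(0.0560·10/12)
= 121.6032 · e^0.046667 = 121.6032 × 1.047773 = ₹127.41

₹127.41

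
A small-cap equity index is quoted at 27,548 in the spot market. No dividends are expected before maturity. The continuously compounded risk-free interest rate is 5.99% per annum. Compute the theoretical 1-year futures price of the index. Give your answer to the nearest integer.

F = S·e^(rT) = 27548 · e^(0.0599 × 1)
= 27548 · e^0.059900 = 27548 × 1.061730
F = 29,249

29,249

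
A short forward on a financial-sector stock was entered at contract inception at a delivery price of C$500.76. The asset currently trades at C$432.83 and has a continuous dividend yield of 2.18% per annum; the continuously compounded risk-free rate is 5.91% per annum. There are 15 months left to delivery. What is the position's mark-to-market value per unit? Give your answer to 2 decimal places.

Current fair forward for the remaining 15 months: F = S·e^((r − q)·T), (r − q) = 0.0591 − 0.0218 = 0.0373
F = 432.83 · e^(0.0373 × 15/12) = 432.83 × 1.047729 = 453.4885
Value of long forward = (F − K)·e^(−rT) = (453.4885 − 500.76) · e^(−0.0591·15/12)
= -47.2715 × 0.928788 = -43.91
Short position value = −(long value) = C$43.91

C$43.91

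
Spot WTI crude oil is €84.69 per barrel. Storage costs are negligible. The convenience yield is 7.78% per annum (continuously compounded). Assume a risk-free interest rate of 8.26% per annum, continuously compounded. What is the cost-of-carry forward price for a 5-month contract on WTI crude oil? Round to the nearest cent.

Net carry = r + u − y = 0.0826 + 0.0000 − 0.0778 = 0.0048
F = S·e^((r+u−y)T) = 84.69 · e^(0.0048 × 5/12) = 84.69 · e^0.002000
= 84.69 × 1.002002 = €84.86 per barrel

€84.86 per barrel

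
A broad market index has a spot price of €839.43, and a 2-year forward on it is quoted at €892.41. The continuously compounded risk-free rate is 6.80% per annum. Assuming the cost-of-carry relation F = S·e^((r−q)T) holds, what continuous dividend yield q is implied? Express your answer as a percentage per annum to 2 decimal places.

3.74%

From F = S·e^((r−q)T): (r − q) = ln(F/S)/T
ln(892.41/839.43) = ln(1.063114) = 0.061202
(r − q) = 0.061202 / (2) = 0.030601
q = r − ln(F/S)/T = 0.0680 − 0.030601 = 0.037399
q = 3.74%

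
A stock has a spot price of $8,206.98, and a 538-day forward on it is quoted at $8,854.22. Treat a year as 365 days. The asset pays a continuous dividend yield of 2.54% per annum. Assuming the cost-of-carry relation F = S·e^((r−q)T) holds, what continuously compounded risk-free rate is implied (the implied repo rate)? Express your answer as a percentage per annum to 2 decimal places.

7.69%

From F = S·e^((r−q)T): (r − q) = ln(F/S)/T
ln(8854.22/8206.98) = ln(1.078865) = 0.075910
(r − q) = 0.075910 / (538/365) = 0.051500
r = ln(F/S)/T + q = 0.051500 + 0.0254 = 0.076900
r = 7.69%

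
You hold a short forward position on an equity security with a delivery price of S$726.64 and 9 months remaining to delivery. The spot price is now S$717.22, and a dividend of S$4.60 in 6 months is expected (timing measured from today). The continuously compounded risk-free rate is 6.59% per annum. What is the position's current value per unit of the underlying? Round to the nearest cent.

PV(remaining dividends) I = 4.60·e^(−0.0659·6/12) = 4.4509
Current forward F = (S − I)·e^(rT) = (717.22 − 4.4509)·e^(0.0659·9/12) = 712.7691 × 1.050667 = 748.8830
Value (long) = (F − K)·e^(−rT) = (748.8830 − 726.64) × 0.951777 = 21.1704
Short position value = −(long value) = -S$21.17

-S$21.17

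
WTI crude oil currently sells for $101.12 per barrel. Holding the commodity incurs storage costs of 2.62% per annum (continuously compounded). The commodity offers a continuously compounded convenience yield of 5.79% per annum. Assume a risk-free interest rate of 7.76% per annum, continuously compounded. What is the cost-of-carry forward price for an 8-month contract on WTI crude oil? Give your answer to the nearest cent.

$104.26 per barrel

Net carry = r + u − y = 0.0776 + 0.0262 − 0.0579 = 0.0459
F = S·e^((r+u−y)T) = 101.12 · e^(0.0459 × 8/12) = 101.12 · e^0.030600
= 101.12 × 1.031073 = $104.26 per barrel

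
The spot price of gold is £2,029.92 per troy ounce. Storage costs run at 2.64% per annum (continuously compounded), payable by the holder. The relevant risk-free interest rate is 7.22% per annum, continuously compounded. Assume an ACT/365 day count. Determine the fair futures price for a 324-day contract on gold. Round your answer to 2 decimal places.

£2,215.59 per troy ounce

Net carry = r + u − y = 0.0722 + 0.0264 − 0.0000 = 0.0986
F = S·e^((r+u−y)T) = 2029.92 · e^(0.0986 × 324/365) = 2029.92 · e^0.08752438
= 2029.92 × 1.09146887 = £2,215.59 per troy ounce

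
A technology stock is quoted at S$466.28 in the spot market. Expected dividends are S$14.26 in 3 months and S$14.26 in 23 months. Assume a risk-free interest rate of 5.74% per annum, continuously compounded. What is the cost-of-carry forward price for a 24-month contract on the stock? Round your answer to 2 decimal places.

PV(dividends) I = 14.26·e^(−0.0574·3/12) + 14.26·e^(−0.0574·23/12)
I = 14.0568 + 12.7744 = 26.8312
F = (S − I)·e^(rT) = (466.28 − 26.8312) · e^(0.0574·24/12)
= 439.4488 · e^0.114800 = 439.4488 × 1.121649 = S$492.91

S$492.91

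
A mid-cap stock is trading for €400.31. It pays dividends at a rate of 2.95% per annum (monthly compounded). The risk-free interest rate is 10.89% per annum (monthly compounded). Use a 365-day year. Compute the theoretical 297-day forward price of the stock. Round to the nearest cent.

€426.87

F = S · (1+r/12)^(12T) / (1+q/12)^(12T)
= 400.31 × 1.092220 / 1.024264 = 400.31 × 1.066346
F = €426.87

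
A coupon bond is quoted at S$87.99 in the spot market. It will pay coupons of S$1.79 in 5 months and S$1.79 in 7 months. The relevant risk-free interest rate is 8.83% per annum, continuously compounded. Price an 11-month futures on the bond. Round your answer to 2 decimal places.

PV(coupons) I = 1.79·e^(−0.0883·5/12) + 1.79·e^(−0.0883·7/12)
I = 1.7253 + 1.7001 = 3.4254
F = (S − I)·e^(rT) = (87.99 − 3.4254) · e^(0.0883·11/12)
= 84.5646 · e^0.080942 = 84.5646 × 1.084308 = S$91.69

S$91.69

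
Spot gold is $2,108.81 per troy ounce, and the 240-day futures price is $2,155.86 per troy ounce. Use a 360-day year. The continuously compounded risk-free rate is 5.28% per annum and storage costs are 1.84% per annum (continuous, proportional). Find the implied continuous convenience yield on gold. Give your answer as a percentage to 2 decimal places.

F = S·e^((r+u−y)T) ⇒ (r+u−y) = ln(F/S)/T
ln(2155.86/2108.81) = 0.022066; /T ⇒ 0.033099
y = r + u − ln(F/S)/T = 0.0528 + 0.0184 − 0.033099 = 0.038101
y = 3.81%

3.81%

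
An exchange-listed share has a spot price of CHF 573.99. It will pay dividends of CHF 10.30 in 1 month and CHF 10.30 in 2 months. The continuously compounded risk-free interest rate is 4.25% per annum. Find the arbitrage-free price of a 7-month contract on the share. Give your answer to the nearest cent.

PV(dividends) I = 10.30·e^(−0.0425·1/12) + 10.30·e^(−0.0425·2/12)
I = 10.2636 + 10.2273 = 20.4909
F = (S − I)·e^(rT) = (573.99 − 20.4909) · e^(0.0425·7/12)
= 553.4991 · e^0.024792 = 553.4991 × 1.025102 = CHF 567.39

CHF 567.39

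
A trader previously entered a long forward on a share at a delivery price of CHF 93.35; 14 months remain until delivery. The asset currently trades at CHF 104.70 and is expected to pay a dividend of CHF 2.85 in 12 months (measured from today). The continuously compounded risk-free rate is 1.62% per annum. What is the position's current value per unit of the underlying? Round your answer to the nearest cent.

PV(remaining dividends) I = 2.85·e^(−0.0162·12/12) = 2.8042
Current forward F = (S − I)·e^(rT) = (104.70 − 2.8042)·e^(0.0162·14/12) = 101.8958 × 1.019080 = 103.8400
Value (long) = (F − K)·e^(−rT) = (103.8400 − 93.35) × 0.981277 = 10.2936
Value = CHF 10.29

CHF 10.29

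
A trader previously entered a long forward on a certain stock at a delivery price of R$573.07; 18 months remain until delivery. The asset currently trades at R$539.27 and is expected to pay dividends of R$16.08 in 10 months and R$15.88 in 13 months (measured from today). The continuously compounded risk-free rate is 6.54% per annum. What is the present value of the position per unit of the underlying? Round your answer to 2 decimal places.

-R$10.27

PV(remaining dividends) I = 16.08·e^(−0.0654·10/12) + 15.88·e^(−0.0654·13/12) = 30.0209
Current forward F = (S − I)·e^(rT) = (539.27 − 30.0209)·e^(0.0654·18/12) = 509.2491 × 1.103073 = 561.7389
Value (long) = (F − K)·e^(−rT) = (561.7389 − 573.07) × 0.906558 = -10.2723
Value = -R$10.27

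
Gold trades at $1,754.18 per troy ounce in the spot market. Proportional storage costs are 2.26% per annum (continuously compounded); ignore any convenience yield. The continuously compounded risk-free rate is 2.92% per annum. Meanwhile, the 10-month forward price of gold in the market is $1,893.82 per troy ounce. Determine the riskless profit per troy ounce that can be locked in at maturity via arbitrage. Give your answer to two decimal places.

$62.26 per troy ounce

Fair forward: F* = S·e^(carry·T), with carry = (r + u) = 0.0292 + 0.0226 = 0.0518
F* = 1754.18 · e^(0.0518 × 10/12) = 1754.18 · e^0.04316667 = 1754.18 × 1.04411190 = $1831.5602
Market $1893.82 > fair $1831.5602: forward overpriced → cash-and-carry (buy spot, short the forward).
At maturity, profit = |F_mkt − F*| = |1893.82 − 1831.5602| = $62.26 per troy ounce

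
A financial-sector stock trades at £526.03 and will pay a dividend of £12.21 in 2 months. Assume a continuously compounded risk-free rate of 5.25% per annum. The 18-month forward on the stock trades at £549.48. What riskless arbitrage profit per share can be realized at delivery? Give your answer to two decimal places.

PV(dividends) I = 12.21·e^(−0.0525·2/12) = 12.1036
Fair forward F* = (S − I)·e^(rT) = (526.03 − 12.1036)·e^0.078750 = 513.9264 × 1.081934 = 556.0344
Market £549.48 < fair 556.0344: forward underpriced → reverse cash-and-carry (short the stock, invest proceeds at r, pay the dividends, go long the forward).
Profit at T = |F_mkt − F*| = |549.48 − 556.0344| = £6.55 per share

£6.55 per share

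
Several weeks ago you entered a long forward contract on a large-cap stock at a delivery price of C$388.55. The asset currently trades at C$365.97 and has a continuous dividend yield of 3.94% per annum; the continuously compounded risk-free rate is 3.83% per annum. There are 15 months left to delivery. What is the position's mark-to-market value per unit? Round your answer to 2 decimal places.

-C$22.00

Current fair forward for the remaining 15 months: F = S·e^((r − q)·T), (r − q) = 0.0383 − 0.0394 = -0.0011
F = 365.97 · e^(-0.0011 × 15/12) = 365.97 × 0.998626 = 365.4672
Value of long forward = (F − K)·e^(−rT) = (365.4672 − 388.55) · e^(−0.0383·15/12)
= -23.0828 × 0.953253 = -22.00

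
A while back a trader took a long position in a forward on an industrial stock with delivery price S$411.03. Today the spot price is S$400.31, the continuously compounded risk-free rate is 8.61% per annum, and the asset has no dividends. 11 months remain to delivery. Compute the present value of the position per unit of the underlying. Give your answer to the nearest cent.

S$20.47

Current fair forward for the remaining 11 months: F = S·e^(r·T), r = 0.0861
F = 400.31 · e^(0.0861 × 11/12) = 400.31 × 1.082123 = 433.1847
Value of long forward = (F − K)·e^(−rT) = (433.1847 − 411.03) · e^(−0.0861·11/12)
= 22.1547 × 0.924109 = 20.47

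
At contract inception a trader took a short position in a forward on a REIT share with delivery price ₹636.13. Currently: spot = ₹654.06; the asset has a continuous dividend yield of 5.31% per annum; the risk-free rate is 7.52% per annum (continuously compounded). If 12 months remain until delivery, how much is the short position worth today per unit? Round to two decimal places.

-₹30.19

Current fair forward for the remaining 12 months: F = S·e^((r − q)·T), (r − q) = 0.0752 − 0.0531 = 0.0221
F = 654.06 · e^(0.0221 × 12/12) = 654.06 × 1.022346 = 668.6756
Value of long forward = (F − K)·e^(−rT) = (668.6756 − 636.13) · e^(−0.0752·12/12)
= 32.5456 × 0.927558 = 30.19
Short position value = −(long value) = -₹30.19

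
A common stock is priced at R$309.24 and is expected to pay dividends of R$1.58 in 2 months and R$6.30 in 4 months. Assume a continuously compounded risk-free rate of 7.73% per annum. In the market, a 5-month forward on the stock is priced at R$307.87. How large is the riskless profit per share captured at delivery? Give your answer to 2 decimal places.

PV(dividends) I = 1.58·e^(−0.0773·2/12) + 6.30·e^(−0.0773·4/12) = 7.6995
Fair forward F* = (S − I)·e^(rT) = (309.24 − 7.6995)·e^0.032208 = 301.5405 × 1.032732 = 311.4105
Market R$307.87 < fair 311.4105: forward underpriced → reverse cash-and-carry (short the stock, invest proceeds at r, pay the dividends, go long the forward).
Profit at T = |F_mkt − F*| = |307.87 − 311.4105| = R$3.54 per share

R$3.54 per share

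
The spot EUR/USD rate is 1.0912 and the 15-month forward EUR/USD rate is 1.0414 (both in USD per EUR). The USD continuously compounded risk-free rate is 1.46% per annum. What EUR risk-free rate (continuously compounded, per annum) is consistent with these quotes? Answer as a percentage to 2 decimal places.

F = S·e^((r_USD − r_EUR)T) ⇒ r_EUR = r_USD − ln(F/S)/T
ln(1.0414/1.0912) = -0.046712; /(15/12) = -0.037370
r_EUR = 0.0146 + 0.037370 = 0.051970
r_EUR = 5.20%

5.20%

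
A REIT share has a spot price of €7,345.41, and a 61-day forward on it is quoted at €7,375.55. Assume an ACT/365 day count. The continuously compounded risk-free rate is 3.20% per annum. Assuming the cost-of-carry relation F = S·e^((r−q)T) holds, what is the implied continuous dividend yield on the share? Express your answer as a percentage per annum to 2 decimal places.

0.75%

From F = S·e^((r−q)T): (r − q) = ln(F/S)/T
ln(7375.55/7345.41) = ln(1.004103) = 0.004095
(r − q) = 0.004095 / (61/365) = 0.024503
q = r − ln(F/S)/T = 0.0320 − 0.024503 = 0.007497
q = 0.75%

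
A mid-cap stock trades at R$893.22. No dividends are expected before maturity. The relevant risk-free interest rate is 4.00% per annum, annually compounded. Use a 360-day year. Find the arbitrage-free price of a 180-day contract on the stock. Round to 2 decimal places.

F = S · (1+r)^T
= 893.22 × 1.019804
F = R$910.91

R$910.91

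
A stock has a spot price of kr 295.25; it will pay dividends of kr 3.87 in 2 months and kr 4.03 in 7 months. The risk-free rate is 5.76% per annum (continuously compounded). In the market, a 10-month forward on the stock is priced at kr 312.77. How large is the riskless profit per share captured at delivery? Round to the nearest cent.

PV(dividends) I = 3.87·e^(−0.0576·2/12) + 4.03·e^(−0.0576·7/12) = 7.7299
Fair forward F* = (S − I)·e^(rT) = (295.25 − 7.7299)·e^0.048000 = 287.5201 × 1.049171 = 301.6578
Market kr 312.77 > fair 301.6578: forward overpriced → cash-and-carry (borrow at r, buy the stock and collect the dividends, short the forward).
Profit at T = |F_mkt − F*| = |312.77 − 301.6578| = kr 11.11 per share

kr 11.11 per share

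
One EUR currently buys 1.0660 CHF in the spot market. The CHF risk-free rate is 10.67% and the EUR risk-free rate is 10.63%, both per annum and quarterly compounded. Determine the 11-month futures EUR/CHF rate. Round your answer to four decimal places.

1.0664

By covered interest parity, F = S · (1+r_CHF/4)^(4T) / (1+r_EUR/4)^(4T)
= 1.0660 × 1.101339 / 1.100946 = 1.0660 × 1.000357
F = 1.0664 CHF per EUR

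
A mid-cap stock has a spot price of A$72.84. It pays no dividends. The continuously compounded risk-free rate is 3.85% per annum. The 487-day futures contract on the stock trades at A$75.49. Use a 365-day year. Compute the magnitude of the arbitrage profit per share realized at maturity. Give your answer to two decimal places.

A$1.19 per share

Fair futures: F* = S·e^(carry·T), with carry = r = 0.0385
F* = 72.84 · e^(0.0385 × 487/365) = 72.84 · e^0.051368 = 72.84 × 1.052710 = A$76.6794
Market A$75.49 < fair A$76.6794: forward underpriced → reverse cash-and-carry (short spot, go long the forward).
At maturity, profit = |F_mkt − F*| = |75.49 − 76.6794| = A$1.19 per share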